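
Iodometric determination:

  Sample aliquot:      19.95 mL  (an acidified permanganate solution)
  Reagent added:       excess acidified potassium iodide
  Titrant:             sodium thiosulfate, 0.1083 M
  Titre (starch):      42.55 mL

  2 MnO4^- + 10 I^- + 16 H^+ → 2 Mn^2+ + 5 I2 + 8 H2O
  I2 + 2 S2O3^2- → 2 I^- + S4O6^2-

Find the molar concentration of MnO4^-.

0.04620 M

n(S2O3^2-) = 0.04255 × 0.1083 = 4.608 × 10^-3 mol
n(I2) = n(S2O3^2-)/2 = 2.304 × 10^-3 mol
From the 2:5 ratio, n(MnO4^-) in the aliquot = 2/5 × 2.304 × 10^-3 = 9.216 × 10^-4 mol
[MnO4^-] = 9.216 × 10^-4 / 0.01995 = 0.04620 mol/L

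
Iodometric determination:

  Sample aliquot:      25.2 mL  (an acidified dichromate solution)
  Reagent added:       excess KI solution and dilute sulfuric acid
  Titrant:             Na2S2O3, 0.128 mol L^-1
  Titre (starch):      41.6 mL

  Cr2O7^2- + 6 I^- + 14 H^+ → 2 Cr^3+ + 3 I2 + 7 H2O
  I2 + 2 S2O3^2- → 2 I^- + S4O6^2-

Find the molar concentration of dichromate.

n(S2O3^2-) = 0.0416 × 0.128 = 5.32 × 10^-3 mol
n(I2) = n(S2O3^2-)/2 = 2.66 × 10^-3 mol
From the 1:3 ratio, n(Cr2O7^2-) in the aliquot = 1/3 × 2.66 × 10^-3 = 8.87 × 10^-4 mol
[Cr2O7^2-] = 8.87 × 10^-4 / 0.0252 = 0.0352 mol/L

0.0352 mol/L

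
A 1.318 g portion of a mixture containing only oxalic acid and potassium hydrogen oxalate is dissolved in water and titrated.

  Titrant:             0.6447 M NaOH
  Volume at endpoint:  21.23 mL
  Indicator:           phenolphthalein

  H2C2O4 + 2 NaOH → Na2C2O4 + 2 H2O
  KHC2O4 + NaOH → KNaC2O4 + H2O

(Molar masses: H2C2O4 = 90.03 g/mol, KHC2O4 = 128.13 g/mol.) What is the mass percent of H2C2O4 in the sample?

17.90 %

n(NaOH) = 0.02123 × 0.6447 = 0.01369 mol
Let x = n(H2C2O4), y = n(KHC2O4).
Titrant: 2x + 1y = 0.01369;  mass: 90.03x + 128.13y = 1.318
Solving, x = 2.621 × 10^-3 mol, y = 8.445 × 10^-3 mol
mass of H2C2O4 = 2.621 × 10^-3 × 90.03 = 0.2360 g
% H2C2O4 = 0.2360 / 1.318 × 100 = 17.90 %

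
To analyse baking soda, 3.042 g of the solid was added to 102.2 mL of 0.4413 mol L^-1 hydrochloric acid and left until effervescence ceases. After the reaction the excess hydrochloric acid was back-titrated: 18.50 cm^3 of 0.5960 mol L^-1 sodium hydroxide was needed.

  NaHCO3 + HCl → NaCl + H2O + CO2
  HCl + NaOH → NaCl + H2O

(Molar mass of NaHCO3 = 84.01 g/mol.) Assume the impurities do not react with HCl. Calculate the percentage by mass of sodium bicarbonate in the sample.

94.10 %

n(HCl) added = 0.1022 × 0.4413 = 0.04510 mol
n(NaOH) used in back-titration = 0.01850 × 0.5960 = 0.01103 mol
n(HCl) left over = 0.01103 mol (1:1 ratio)
n(HCl) consumed by analyte = 0.04510 − 0.01103 = 0.03407 mol
n(NaHCO3) = 0.03407 mol (1:1 ratio)
mass of NaHCO3 = 0.03407 × 84.01 = 2.863 g
% NaHCO3 = 2.863 / 3.042 × 100 = 94.10 %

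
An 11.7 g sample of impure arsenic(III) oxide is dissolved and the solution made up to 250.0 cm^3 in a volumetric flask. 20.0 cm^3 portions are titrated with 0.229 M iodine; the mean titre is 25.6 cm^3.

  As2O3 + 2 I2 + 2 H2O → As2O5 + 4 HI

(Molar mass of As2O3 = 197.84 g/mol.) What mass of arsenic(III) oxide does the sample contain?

n(I2) per titration = 0.0256 × 0.229 = 5.86 × 10^-3 mol
From the 1:2 ratio, n(As2O3) in each aliquot = 1/2 × 5.86 × 10^-3 = 2.93 × 10^-3 mol
n(As2O3) in the whole flask = 2.93 × 10^-3 × 250.0/20.0 = 0.0366 mol
mass of As2O3 = 0.0366 × 197.84 = 7.25 g

7.25 g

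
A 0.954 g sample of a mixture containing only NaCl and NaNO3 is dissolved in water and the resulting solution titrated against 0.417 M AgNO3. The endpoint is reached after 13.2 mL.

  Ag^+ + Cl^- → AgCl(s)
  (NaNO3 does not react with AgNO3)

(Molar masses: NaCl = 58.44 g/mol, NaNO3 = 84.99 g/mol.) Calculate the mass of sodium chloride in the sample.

0.322 g

n(AgNO3) = 0.0132 × 0.417 = 5.50 × 10^-3 mol
Let x = n(NaCl), y = n(NaNO3).
Titrant: 1x = 5.50 × 10^-3;  mass: 58.44x + 84.99y = 0.954
Solving, x = 5.50 × 10^-3 mol, y = 7.44 × 10^-3 mol
mass of NaCl = 5.50 × 10^-3 × 58.44 = 0.322 g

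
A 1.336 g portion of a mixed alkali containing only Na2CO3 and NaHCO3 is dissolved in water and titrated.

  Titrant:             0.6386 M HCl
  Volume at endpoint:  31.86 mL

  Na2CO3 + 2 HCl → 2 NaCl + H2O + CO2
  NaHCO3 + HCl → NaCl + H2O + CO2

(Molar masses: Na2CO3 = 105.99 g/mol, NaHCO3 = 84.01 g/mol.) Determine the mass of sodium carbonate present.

0.6378 g

n(HCl) = 0.03186 × 0.6386 = 0.02035 mol
Let x = n(Na2CO3), y = n(NaHCO3).
Titrant: 2x + 1y = 0.02035;  mass: 105.99x + 84.01y = 1.336
Solving, x = 6.017 × 10^-3 mol, y = 8.311 × 10^-3 mol
mass of Na2CO3 = 6.017 × 10^-3 × 105.99 = 0.6378 g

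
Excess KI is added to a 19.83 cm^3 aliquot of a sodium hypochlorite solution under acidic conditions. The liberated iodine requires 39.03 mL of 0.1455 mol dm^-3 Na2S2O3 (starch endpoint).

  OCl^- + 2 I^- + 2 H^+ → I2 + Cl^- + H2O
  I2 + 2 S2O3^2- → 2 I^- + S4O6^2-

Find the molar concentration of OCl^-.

n(S2O3^2-) = 0.03903 × 0.1455 = 5.679 × 10^-3 mol
n(I2) = n(S2O3^2-)/2 = 2.839 × 10^-3 mol
n(OCl^-) in the aliquot = 2.839 × 10^-3 mol (1:1 ratio)
[OCl^-] = 2.839 × 10^-3 / 0.01983 = 0.1432 mol/L

0.1432 mol/L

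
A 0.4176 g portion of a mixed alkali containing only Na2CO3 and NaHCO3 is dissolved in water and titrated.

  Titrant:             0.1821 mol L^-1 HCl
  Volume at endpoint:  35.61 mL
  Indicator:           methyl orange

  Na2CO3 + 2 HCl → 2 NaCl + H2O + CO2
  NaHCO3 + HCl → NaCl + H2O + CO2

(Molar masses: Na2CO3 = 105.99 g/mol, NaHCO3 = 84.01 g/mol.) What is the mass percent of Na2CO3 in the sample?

52.03 %

n(HCl) = 0.03561 × 0.1821 = 6.485 × 10^-3 mol
Let x = n(Na2CO3), y = n(NaHCO3).
Titrant: 2x + 1y = 6.485 × 10^-3;  mass: 105.99x + 84.01y = 0.4176
Solving, x = 2.050 × 10^-3 mol, y = 2.384 × 10^-3 mol
mass of Na2CO3 = 2.050 × 10^-3 × 105.99 = 0.2173 g
% Na2CO3 = 0.2173 / 0.4176 × 100 = 52.03 %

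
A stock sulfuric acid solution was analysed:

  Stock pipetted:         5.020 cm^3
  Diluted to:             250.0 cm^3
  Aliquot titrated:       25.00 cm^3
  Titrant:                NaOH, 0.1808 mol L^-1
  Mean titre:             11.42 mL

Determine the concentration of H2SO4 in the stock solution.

H2SO4 + 2 NaOH → Na2SO4 + 2 H2O
n(NaOH) = 0.01142 × 0.1808 = 2.065 × 10^-3 mol
From the 1:2 ratio, n(H2SO4) in the aliquot = 1/2 × 2.065 × 10^-3 = 1.032 × 10^-3 mol
[H2SO4]_dilute = 1.032 × 10^-3 / 0.02500 = 0.04129 mol/L
Dilution factor = 250.0 / 5.020 = 49.80
[H2SO4]_stock = 0.04129 × 49.80 = 2.057 mol/L

2.057 mol/L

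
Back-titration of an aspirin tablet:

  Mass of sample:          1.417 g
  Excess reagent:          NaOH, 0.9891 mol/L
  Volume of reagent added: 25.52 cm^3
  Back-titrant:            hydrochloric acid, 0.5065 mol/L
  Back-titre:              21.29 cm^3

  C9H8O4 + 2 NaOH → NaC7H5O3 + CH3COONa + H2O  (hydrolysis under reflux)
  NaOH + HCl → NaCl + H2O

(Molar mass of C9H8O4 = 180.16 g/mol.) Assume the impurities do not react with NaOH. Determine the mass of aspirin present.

1.302 g

n(NaOH) added = 0.02552 × 0.9891 = 0.02524 mol
n(HCl) used in back-titration = 0.02129 × 0.5065 = 0.01078 mol
n(NaOH) left over = 0.01078 mol (1:1 ratio)
n(NaOH) consumed by analyte = 0.02524 − 0.01078 = 0.01446 mol
From the 1:2 ratio, n(C9H8O4) = 1/2 × 0.01446 = 7.229 × 10^-3 mol
mass of C9H8O4 = 7.229 × 10^-3 × 180.16 = 1.302 g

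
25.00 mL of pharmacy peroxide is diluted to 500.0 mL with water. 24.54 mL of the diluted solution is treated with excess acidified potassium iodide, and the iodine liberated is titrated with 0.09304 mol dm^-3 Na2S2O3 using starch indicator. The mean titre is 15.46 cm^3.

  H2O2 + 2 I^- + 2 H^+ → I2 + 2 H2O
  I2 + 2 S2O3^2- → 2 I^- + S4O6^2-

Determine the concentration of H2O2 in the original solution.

0.5861 mol/L

n(S2O3^2-) = 0.01546 × 0.09304 = 1.438 × 10^-3 mol
n(I2) = n(S2O3^2-)/2 = 7.192 × 10^-4 mol
n(H2O2) in the aliquot = 7.192 × 10^-4 mol (1:1 ratio)
[H2O2]_dilute = 7.192 × 10^-4 / 0.02454 = 0.02931 mol/L
[H2O2]_original = 0.02931 × 500.0/25.00 = 0.5861 mol/L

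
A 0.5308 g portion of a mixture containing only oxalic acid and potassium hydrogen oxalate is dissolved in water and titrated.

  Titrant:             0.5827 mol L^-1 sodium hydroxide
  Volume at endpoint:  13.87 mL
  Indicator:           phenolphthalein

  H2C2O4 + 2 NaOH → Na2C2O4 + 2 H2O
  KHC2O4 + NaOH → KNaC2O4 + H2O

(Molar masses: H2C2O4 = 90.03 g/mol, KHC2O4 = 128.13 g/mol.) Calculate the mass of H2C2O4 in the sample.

0.2734 g

n(NaOH) = 0.01387 × 0.5827 = 8.082 × 10^-3 mol
Let x = n(H2C2O4), y = n(KHC2O4).
Titrant: 2x + 1y = 8.082 × 10^-3;  mass: 90.03x + 128.13y = 0.5308
Solving, x = 3.036 × 10^-3 mol, y = 2.009 × 10^-3 mol
mass of H2C2O4 = 3.036 × 10^-3 × 90.03 = 0.2734 g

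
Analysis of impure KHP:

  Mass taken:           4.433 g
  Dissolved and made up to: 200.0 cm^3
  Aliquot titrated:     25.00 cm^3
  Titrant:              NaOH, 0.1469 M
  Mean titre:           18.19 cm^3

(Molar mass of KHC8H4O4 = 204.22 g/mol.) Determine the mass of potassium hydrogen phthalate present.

4.366 g

KHC8H4O4 + NaOH → KNaC8H4O4 + H2O
n(NaOH) per titration = 0.01819 × 0.1469 = 2.672 × 10^-3 mol
n(KHC8H4O4) in each aliquot = 2.672 × 10^-3 mol (1:1 ratio)
n(KHC8H4O4) in the whole flask = 2.672 × 10^-3 × 200.0/25.00 = 0.02138 mol
mass of KHC8H4O4 = 0.02138 × 204.22 = 4.366 g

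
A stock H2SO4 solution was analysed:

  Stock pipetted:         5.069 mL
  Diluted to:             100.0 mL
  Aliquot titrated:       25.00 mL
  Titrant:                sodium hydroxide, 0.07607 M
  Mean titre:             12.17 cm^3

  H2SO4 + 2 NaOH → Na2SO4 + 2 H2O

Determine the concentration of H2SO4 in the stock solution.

n(NaOH) = 0.01217 × 0.07607 = 9.258 × 10^-4 mol
From the 1:2 ratio, n(H2SO4) in the aliquot = 1/2 × 9.258 × 10^-4 = 4.629 × 10^-4 mol
[H2SO4]_dilute = 4.629 × 10^-4 / 0.02500 = 0.01852 mol/L
Dilution factor = 100.0 / 5.069 = 19.73
[H2SO4]_stock = 0.01852 × 19.73 = 0.3653 mol/L

0.3653 M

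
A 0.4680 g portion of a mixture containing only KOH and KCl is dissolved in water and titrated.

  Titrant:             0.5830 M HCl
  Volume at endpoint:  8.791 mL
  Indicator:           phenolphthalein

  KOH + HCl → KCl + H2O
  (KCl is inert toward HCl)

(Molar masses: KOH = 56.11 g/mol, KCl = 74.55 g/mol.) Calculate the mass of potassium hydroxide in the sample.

0.2876 g

n(HCl) = 0.008791 × 0.5830 = 5.125 × 10^-3 mol
Let x = n(KOH), y = n(KCl).
Titrant: 1x = 5.125 × 10^-3;  mass: 56.11x + 74.55y = 0.4680
Solving, x = 5.125 × 10^-3 mol, y = 2.420 × 10^-3 mol
mass of KOH = 5.125 × 10^-3 × 56.11 = 0.2876 g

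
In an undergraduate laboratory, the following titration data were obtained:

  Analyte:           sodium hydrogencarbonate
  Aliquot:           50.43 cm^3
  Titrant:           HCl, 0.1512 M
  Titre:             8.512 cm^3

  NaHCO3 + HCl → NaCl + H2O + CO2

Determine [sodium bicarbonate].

n(HCl) = 0.008512 L × 0.1512 mol/L = 1.287 × 10^-3 mol
n(NaHCO3) = 1.287 × 10^-3 mol (1:1 mole ratio)
[NaHCO3] = 1.287 × 10^-3 mol / 0.05043 L = 0.02552 mol/L

0.02552 M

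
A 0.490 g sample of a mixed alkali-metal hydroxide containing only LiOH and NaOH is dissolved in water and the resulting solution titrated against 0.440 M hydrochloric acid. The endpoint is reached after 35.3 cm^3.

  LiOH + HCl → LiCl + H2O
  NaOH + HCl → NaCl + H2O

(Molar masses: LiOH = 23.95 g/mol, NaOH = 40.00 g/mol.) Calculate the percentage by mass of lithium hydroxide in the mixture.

n(HCl) = 0.0353 × 0.440 = 0.0155 mol
Let x = n(LiOH), y = n(NaOH).
Titrant: 1x + 1y = 0.0155;  mass: 23.95x + 40.00y = 0.490
Solving, x = 8.18 × 10^-3 mol, y = 7.35 × 10^-3 mol
mass of LiOH = 8.18 × 10^-3 × 23.95 = 0.196 g
% LiOH = 0.196 / 0.490 × 100 = 40.0 %

40.0 %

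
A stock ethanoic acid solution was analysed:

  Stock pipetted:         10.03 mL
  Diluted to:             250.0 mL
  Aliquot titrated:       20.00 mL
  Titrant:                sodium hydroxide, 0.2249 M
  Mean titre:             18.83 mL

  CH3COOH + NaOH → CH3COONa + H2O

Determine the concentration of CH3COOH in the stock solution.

n(NaOH) = 0.01883 × 0.2249 = 4.235 × 10^-3 mol
n(CH3COOH) in the aliquot = 4.235 × 10^-3 mol (1:1 ratio)
[CH3COOH]_dilute = 4.235 × 10^-3 / 0.02000 = 0.2117 mol/L
Dilution factor = 250.0 / 10.03 = 24.93
[CH3COOH]_stock = 0.2117 × 24.93 = 5.278 mol/L

5.278 M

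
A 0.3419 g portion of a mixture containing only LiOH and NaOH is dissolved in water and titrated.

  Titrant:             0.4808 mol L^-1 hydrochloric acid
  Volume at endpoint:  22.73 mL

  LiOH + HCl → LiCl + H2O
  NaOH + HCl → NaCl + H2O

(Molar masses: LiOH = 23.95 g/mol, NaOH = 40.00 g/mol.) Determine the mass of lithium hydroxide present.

0.1421 g

n(HCl) = 0.02273 × 0.4808 = 0.01093 mol
Let x = n(LiOH), y = n(NaOH).
Titrant: 1x + 1y = 0.01093;  mass: 23.95x + 40.00y = 0.3419
Solving, x = 5.934 × 10^-3 mol, y = 4.994 × 10^-3 mol
mass of LiOH = 5.934 × 10^-3 × 23.95 = 0.1421 g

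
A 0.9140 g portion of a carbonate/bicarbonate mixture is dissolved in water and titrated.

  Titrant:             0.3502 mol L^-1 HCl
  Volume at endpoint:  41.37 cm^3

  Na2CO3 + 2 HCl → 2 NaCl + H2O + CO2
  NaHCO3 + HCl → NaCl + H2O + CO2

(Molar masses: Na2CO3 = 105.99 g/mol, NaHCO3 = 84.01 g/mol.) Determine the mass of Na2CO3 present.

n(HCl) = 0.04137 × 0.3502 = 0.01449 mol
Let x = n(Na2CO3), y = n(NaHCO3).
Titrant: 2x + 1y = 0.01449;  mass: 105.99x + 84.01y = 0.9140
Solving, x = 4.887 × 10^-3 mol, y = 4.715 × 10^-3 mol
mass of Na2CO3 = 4.887 × 10^-3 × 105.99 = 0.5179 g

0.5179 g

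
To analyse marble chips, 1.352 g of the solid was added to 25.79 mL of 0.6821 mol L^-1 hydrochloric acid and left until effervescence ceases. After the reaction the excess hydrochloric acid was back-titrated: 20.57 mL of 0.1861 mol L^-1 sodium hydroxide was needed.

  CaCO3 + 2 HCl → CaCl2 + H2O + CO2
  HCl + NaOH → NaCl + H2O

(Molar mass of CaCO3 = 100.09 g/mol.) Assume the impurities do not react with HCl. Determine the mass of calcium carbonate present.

0.6888 g

n(HCl) added = 0.02579 × 0.6821 = 0.01759 mol
n(NaOH) used in back-titration = 0.02057 × 0.1861 = 3.828 × 10^-3 mol
n(HCl) left over = 3.828 × 10^-3 mol (1:1 ratio)
n(HCl) consumed by analyte = 0.01759 − 3.828 × 10^-3 = 0.01376 mol
From the 1:2 ratio, n(CaCO3) = 1/2 × 0.01376 = 6.882 × 10^-3 mol
mass of CaCO3 = 6.882 × 10^-3 × 100.09 = 0.6888 g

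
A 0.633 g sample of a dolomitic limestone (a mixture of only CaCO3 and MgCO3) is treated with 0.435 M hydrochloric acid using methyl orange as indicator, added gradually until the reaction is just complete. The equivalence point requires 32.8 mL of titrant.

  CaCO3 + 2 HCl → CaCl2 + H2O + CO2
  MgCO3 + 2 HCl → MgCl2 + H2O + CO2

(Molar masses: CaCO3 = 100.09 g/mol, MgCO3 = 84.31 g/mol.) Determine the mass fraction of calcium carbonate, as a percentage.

31.6 %

n(HCl) = 0.0328 × 0.435 = 0.0143 mol
Let x = n(CaCO3), y = n(MgCO3).
Titrant: 2x + 2y = 0.0143;  mass: 100.09x + 84.31y = 0.633
Solving, x = 2.00 × 10^-3 mol, y = 5.14 × 10^-3 mol
mass of CaCO3 = 2.00 × 10^-3 × 100.09 = 0.200 g
% CaCO3 = 0.200 / 0.633 × 100 = 31.6 %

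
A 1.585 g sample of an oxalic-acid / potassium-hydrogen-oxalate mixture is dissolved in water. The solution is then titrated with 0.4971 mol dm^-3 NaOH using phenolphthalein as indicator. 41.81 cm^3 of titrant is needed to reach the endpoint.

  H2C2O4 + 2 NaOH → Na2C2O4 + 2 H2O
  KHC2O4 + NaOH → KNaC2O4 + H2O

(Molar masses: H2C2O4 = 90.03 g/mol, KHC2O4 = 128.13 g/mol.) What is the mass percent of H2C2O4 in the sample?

n(NaOH) = 0.04181 × 0.4971 = 0.02078 mol
Let x = n(H2C2O4), y = n(KHC2O4).
Titrant: 2x + 1y = 0.02078;  mass: 90.03x + 128.13y = 1.585
Solving, x = 6.485 × 10^-3 mol, y = 7.814 × 10^-3 mol
mass of H2C2O4 = 6.485 × 10^-3 × 90.03 = 0.5839 g
% H2C2O4 = 0.5839 / 1.585 × 100 = 36.84 %

36.84 %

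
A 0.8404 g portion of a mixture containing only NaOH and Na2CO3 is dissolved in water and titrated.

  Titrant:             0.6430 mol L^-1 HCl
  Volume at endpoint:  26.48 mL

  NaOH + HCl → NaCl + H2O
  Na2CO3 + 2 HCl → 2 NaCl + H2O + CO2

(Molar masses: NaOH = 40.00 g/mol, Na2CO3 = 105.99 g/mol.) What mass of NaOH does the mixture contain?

0.1906 g

n(HCl) = 0.02648 × 0.6430 = 0.01703 mol
Let x = n(NaOH), y = n(Na2CO3).
Titrant: 1x + 2y = 0.01703;  mass: 40.00x + 105.99y = 0.8404
Solving, x = 4.765 × 10^-3 mol, y = 6.131 × 10^-3 mol
mass of NaOH = 4.765 × 10^-3 × 40.00 = 0.1906 g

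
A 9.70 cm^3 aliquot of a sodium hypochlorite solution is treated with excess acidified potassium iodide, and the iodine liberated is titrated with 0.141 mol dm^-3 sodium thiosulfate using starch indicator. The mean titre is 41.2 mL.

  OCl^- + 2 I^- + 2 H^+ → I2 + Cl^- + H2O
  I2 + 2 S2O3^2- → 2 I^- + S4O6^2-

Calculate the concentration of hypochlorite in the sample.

0.299 mol/L

n(S2O3^2-) = 0.0412 × 0.141 = 5.81 × 10^-3 mol
n(I2) = n(S2O3^2-)/2 = 2.90 × 10^-3 mol
n(OCl^-) in the aliquot = 2.90 × 10^-3 mol (1:1 ratio)
[OCl^-] = 2.90 × 10^-3 / 0.00970 = 0.299 mol/L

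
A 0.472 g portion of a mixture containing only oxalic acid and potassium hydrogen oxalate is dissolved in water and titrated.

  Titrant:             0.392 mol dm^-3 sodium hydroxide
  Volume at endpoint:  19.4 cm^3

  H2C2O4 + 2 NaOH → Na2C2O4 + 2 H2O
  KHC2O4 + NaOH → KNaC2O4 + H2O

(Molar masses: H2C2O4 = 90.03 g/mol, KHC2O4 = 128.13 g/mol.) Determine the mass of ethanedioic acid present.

0.272 g

n(NaOH) = 0.0194 × 0.392 = 7.60 × 10^-3 mol
Let x = n(H2C2O4), y = n(KHC2O4).
Titrant: 2x + 1y = 7.60 × 10^-3;  mass: 90.03x + 128.13y = 0.472
Solving, x = 3.02 × 10^-3 mol, y = 1.56 × 10^-3 mol
mass of H2C2O4 = 3.02 × 10^-3 × 90.03 = 0.272 g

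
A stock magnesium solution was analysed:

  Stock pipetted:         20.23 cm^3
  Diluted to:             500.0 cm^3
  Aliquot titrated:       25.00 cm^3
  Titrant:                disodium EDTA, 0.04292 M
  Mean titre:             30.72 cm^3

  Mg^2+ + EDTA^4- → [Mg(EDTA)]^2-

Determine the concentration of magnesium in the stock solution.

n(EDTA) = 0.03072 × 0.04292 = 1.319 × 10^-3 mol
n(Mg2+) in the aliquot = 1.319 × 10^-3 mol (1:1 ratio)
[Mg2+]_dilute = 1.319 × 10^-3 / 0.02500 = 0.05274 mol/L
Dilution factor = 500.0 / 20.23 = 24.72
[Mg2+]_stock = 0.05274 × 24.72 = 1.304 mol/L

1.304 M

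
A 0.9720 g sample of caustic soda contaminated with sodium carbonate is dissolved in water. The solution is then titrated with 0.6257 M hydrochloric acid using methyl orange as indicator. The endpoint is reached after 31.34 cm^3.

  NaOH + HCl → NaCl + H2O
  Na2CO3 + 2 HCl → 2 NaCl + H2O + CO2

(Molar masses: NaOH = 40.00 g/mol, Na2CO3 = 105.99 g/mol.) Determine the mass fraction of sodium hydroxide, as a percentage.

21.28 %

n(HCl) = 0.03134 × 0.6257 = 0.01961 mol
Let x = n(NaOH), y = n(Na2CO3).
Titrant: 1x + 2y = 0.01961;  mass: 40.00x + 105.99y = 0.9720
Solving, x = 5.171 × 10^-3 mol, y = 7.219 × 10^-3 mol
mass of NaOH = 5.171 × 10^-3 × 40.00 = 0.2069 g
% NaOH = 0.2069 / 0.9720 × 100 = 21.28 %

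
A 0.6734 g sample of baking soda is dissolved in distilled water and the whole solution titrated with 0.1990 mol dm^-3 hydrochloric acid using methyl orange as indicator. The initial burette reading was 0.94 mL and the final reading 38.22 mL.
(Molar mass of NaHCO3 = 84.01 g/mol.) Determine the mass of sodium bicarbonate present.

NaHCO3 + HCl → NaCl + H2O + CO2
n(HCl) = 0.03728 L × 0.1990 mol/L = 7.419 × 10^-3 mol
n(NaHCO3) = 7.419 × 10^-3 mol (1:1 ratio)
mass of NaHCO3 = 7.419 × 10^-3 × 84.01 g/mol = 0.6232 g

0.6232 g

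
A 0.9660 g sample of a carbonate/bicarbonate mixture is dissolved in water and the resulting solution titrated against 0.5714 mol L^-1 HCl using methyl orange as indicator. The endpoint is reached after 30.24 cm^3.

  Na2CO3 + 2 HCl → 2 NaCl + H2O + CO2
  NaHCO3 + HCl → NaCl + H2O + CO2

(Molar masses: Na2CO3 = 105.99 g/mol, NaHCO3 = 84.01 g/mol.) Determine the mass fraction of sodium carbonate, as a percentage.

85.90 %

n(HCl) = 0.03024 × 0.5714 = 0.01728 mol
Let x = n(Na2CO3), y = n(NaHCO3).
Titrant: 2x + 1y = 0.01728;  mass: 105.99x + 84.01y = 0.9660
Solving, x = 7.829 × 10^-3 mol, y = 1.622 × 10^-3 mol
mass of Na2CO3 = 7.829 × 10^-3 × 105.99 = 0.8298 g
% Na2CO3 = 0.8298 / 0.9660 × 100 = 85.90 %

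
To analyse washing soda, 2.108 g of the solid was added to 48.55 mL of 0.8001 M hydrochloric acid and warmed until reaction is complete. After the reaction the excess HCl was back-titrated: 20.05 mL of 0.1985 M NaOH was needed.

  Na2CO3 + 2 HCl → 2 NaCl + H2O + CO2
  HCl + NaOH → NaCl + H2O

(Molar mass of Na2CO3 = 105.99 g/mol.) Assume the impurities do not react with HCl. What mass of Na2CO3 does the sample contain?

1.848 g

n(HCl) added = 0.04855 × 0.8001 = 0.03884 mol
n(NaOH) used in back-titration = 0.02005 × 0.1985 = 3.980 × 10^-3 mol
n(HCl) left over = 3.980 × 10^-3 mol (1:1 ratio)
n(HCl) consumed by analyte = 0.03884 − 3.980 × 10^-3 = 0.03486 mol
From the 1:2 ratio, n(Na2CO3) = 1/2 × 0.03486 = 0.01743 mol
mass of Na2CO3 = 0.01743 × 105.99 = 1.848 g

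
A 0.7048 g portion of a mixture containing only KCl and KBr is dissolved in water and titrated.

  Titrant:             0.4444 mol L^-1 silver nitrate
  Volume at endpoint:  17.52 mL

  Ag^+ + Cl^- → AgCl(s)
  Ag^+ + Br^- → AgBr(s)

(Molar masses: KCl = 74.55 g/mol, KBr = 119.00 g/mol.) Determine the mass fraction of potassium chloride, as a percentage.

52.76 %

n(AgNO3) = 0.01752 × 0.4444 = 7.786 × 10^-3 mol
Let x = n(KCl), y = n(KBr).
Titrant: 1x + 1y = 7.786 × 10^-3;  mass: 74.55x + 119.00y = 0.7048
Solving, x = 4.988 × 10^-3 mol, y = 2.798 × 10^-3 mol
mass of KCl = 4.988 × 10^-3 × 74.55 = 0.3719 g
% KCl = 0.3719 / 0.7048 × 100 = 52.76 %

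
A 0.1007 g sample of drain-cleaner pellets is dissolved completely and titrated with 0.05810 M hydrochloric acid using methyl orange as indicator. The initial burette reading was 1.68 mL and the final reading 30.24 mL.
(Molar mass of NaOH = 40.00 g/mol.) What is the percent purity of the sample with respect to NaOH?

NaOH + HCl → NaCl + H2O
n(HCl) = 0.02856 L × 0.05810 mol/L = 1.659 × 10^-3 mol
n(NaOH) = 1.659 × 10^-3 mol (1:1 ratio)
mass of NaOH = 1.659 × 10^-3 × 40.00 g/mol = 0.06637 g
% NaOH = 0.06637 / 0.1007 × 100 = 65.91 %

65.91 %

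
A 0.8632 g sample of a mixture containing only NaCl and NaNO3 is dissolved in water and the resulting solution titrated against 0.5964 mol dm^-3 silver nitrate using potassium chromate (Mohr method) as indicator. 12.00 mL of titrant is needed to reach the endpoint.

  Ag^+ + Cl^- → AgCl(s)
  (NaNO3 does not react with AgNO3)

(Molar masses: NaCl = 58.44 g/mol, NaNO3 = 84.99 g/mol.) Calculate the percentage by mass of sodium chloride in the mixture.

48.45 %

n(AgNO3) = 0.01200 × 0.5964 = 7.157 × 10^-3 mol
Let x = n(NaCl), y = n(NaNO3).
Titrant: 1x = 7.157 × 10^-3;  mass: 58.44x + 84.99y = 0.8632
Solving, x = 7.157 × 10^-3 mol, y = 5.235 × 10^-3 mol
mass of NaCl = 7.157 × 10^-3 × 58.44 = 0.4182 g
% NaCl = 0.4182 / 0.8632 × 100 = 48.45 %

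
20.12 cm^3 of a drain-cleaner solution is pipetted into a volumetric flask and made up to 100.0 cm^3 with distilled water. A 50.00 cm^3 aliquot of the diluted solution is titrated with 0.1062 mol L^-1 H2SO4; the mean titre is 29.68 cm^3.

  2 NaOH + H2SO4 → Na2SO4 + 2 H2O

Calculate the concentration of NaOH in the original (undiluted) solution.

n(H2SO4) = 0.02968 × 0.1062 = 3.152 × 10^-3 mol
From the 2:1 ratio, n(NaOH) in the aliquot = 2/1 × 3.152 × 10^-3 = 6.304 × 10^-3 mol
[NaOH]_dilute = 6.304 × 10^-3 / 0.05000 = 0.1261 mol/L
Dilution factor = 100.0 / 20.12 = 4.970
[NaOH]_stock = 0.1261 × 4.970 = 0.6266 mol/L

0.6266 mol/L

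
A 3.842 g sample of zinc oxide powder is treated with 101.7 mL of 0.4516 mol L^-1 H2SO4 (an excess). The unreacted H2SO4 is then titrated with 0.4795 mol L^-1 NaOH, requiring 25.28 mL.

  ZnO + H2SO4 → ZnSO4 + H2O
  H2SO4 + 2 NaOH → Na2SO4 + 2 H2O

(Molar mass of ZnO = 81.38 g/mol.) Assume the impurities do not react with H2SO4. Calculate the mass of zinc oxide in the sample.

3.244 g

n(H2SO4) added = 0.1017 × 0.4516 = 0.04593 mol
n(NaOH) used in back-titration = 0.02528 × 0.4795 = 0.01212 mol
From the 1:2 ratio, n(H2SO4) left over = 1/2 × 0.01212 = 6.061 × 10^-3 mol
n(H2SO4) consumed by analyte = 0.04593 − 6.061 × 10^-3 = 0.03987 mol
n(ZnO) = 0.03987 mol (1:1 ratio)
mass of ZnO = 0.03987 × 81.38 = 3.244 g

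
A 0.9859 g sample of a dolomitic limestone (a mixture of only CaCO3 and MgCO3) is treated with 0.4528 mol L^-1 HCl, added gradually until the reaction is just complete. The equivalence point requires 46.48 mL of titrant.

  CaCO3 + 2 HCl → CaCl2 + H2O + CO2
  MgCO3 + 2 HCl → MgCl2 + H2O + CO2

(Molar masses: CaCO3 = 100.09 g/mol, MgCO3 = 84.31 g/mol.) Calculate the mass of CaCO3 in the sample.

n(HCl) = 0.04648 × 0.4528 = 0.02105 mol
Let x = n(CaCO3), y = n(MgCO3).
Titrant: 2x + 2y = 0.02105;  mass: 100.09x + 84.31y = 0.9859
Solving, x = 6.255 × 10^-3 mol, y = 4.268 × 10^-3 mol
mass of CaCO3 = 6.255 × 10^-3 × 100.09 = 0.6260 g

0.6260 g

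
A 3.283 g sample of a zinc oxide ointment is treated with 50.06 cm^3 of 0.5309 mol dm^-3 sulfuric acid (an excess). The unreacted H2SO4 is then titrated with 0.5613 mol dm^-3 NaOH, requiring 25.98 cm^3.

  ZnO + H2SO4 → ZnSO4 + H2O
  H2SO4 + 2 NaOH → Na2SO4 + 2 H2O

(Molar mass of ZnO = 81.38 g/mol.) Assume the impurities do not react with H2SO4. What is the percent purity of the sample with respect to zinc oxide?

n(H2SO4) added = 0.05006 × 0.5309 = 0.02658 mol
n(NaOH) used in back-titration = 0.02598 × 0.5613 = 0.01458 mol
From the 1:2 ratio, n(H2SO4) left over = 1/2 × 0.01458 = 7.291 × 10^-3 mol
n(H2SO4) consumed by analyte = 0.02658 − 7.291 × 10^-3 = 0.01929 mol
n(ZnO) = 0.01929 mol (1:1 ratio)
mass of ZnO = 0.01929 × 81.38 = 1.569 g
% ZnO = 1.569 / 3.283 × 100 = 47.81 %

47.81 %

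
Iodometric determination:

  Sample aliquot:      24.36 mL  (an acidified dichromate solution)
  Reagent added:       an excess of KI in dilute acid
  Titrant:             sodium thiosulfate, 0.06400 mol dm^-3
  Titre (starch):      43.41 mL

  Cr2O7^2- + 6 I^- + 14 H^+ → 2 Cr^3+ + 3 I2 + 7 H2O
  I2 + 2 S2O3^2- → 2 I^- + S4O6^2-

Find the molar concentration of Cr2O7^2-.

n(S2O3^2-) = 0.04341 × 0.06400 = 2.778 × 10^-3 mol
n(I2) = n(S2O3^2-)/2 = 1.389 × 10^-3 mol
From the 1:3 ratio, n(Cr2O7^2-) in the aliquot = 1/3 × 1.389 × 10^-3 = 4.630 × 10^-4 mol
[Cr2O7^2-] = 4.630 × 10^-4 / 0.02436 = 0.01901 mol/L

0.01901 mol/L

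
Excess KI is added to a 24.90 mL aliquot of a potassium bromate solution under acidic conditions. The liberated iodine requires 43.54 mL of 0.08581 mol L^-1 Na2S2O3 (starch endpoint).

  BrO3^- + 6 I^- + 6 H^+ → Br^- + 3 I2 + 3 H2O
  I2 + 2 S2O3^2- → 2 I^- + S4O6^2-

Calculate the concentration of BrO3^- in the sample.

n(S2O3^2-) = 0.04354 × 0.08581 = 3.736 × 10^-3 mol
n(I2) = n(S2O3^2-)/2 = 1.868 × 10^-3 mol
From the 1:3 ratio, n(BrO3^-) in the aliquot = 1/3 × 1.868 × 10^-3 = 6.227 × 10^-4 mol
[BrO3^-] = 6.227 × 10^-4 / 0.02490 = 0.02501 mol/L

0.02501 mol/L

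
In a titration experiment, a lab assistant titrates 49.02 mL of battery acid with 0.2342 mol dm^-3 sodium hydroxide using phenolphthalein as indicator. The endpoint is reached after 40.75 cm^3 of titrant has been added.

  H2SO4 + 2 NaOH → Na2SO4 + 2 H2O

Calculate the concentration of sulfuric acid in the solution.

0.09734 mol/L

n(NaOH) = 0.04075 L × 0.2342 mol/L = 9.544 × 10^-3 mol
From the 1:2 mole ratio, n(H2SO4) = 1/2 × 9.544 × 10^-3 = 4.772 × 10^-3 mol
[H2SO4] = 4.772 × 10^-3 mol / 0.04902 L = 0.09734 mol/L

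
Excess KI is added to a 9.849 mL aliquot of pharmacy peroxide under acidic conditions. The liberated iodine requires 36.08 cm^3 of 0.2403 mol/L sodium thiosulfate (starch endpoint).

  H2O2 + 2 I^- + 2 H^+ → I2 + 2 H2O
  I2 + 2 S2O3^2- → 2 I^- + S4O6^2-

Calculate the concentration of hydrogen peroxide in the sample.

n(S2O3^2-) = 0.03608 × 0.2403 = 8.670 × 10^-3 mol
n(I2) = n(S2O3^2-)/2 = 4.335 × 10^-3 mol
n(H2O2) in the aliquot = 4.335 × 10^-3 mol (1:1 ratio)
[H2O2] = 4.335 × 10^-3 / 0.009849 = 0.4401 mol/L

0.4401 mol/L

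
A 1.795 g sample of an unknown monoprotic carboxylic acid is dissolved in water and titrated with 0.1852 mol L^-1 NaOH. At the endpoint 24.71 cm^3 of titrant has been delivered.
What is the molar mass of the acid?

n(NaOH) = 0.02471 L × 0.1852 mol/L = 4.576 × 10^-3 mol
n(HA) = 4.576 × 10^-3 mol (1:1 ratio)
M = m / n = 1.795 g / 4.576 × 10^-3 mol = 392.2 g/mol

392.2 g/mol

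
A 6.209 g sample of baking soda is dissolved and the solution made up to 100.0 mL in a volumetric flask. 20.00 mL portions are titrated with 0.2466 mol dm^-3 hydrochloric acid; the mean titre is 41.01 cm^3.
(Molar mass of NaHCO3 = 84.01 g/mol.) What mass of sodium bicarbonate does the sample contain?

4.248 g

NaHCO3 + HCl → NaCl + H2O + CO2
n(HCl) per titration = 0.04101 × 0.2466 = 0.01011 mol
n(NaHCO3) in each aliquot = 0.01011 mol (1:1 ratio)
n(NaHCO3) in the whole flask = 0.01011 × 100.0/20.00 = 0.05057 mol
mass of NaHCO3 = 0.05057 × 84.01 = 4.248 g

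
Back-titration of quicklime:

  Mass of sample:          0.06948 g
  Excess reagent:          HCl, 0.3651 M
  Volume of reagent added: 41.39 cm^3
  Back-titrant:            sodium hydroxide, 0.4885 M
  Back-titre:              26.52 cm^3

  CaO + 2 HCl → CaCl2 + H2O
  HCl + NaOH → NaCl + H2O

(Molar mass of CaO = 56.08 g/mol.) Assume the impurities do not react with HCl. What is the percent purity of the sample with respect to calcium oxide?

n(HCl) added = 0.04139 × 0.3651 = 0.01511 mol
n(NaOH) used in back-titration = 0.02652 × 0.4885 = 0.01296 mol
n(HCl) left over = 0.01296 mol (1:1 ratio)
n(HCl) consumed by analyte = 0.01511 − 0.01296 = 2.156 × 10^-3 mol
From the 1:2 ratio, n(CaO) = 1/2 × 2.156 × 10^-3 = 1.078 × 10^-3 mol
mass of CaO = 1.078 × 10^-3 × 56.08 = 0.06047 g
% CaO = 0.06047 / 0.06948 × 100 = 87.03 %

87.03 %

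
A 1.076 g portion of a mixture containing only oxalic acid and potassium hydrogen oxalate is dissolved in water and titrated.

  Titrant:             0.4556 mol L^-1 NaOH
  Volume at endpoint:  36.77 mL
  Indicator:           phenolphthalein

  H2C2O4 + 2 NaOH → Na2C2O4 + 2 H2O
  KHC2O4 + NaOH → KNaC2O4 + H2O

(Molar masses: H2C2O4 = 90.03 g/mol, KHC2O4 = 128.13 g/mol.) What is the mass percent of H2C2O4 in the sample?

53.88 %

n(NaOH) = 0.03677 × 0.4556 = 0.01675 mol
Let x = n(H2C2O4), y = n(KHC2O4).
Titrant: 2x + 1y = 0.01675;  mass: 90.03x + 128.13y = 1.076
Solving, x = 6.440 × 10^-3 mol, y = 3.873 × 10^-3 mol
mass of H2C2O4 = 6.440 × 10^-3 × 90.03 = 0.5798 g
% H2C2O4 = 0.5798 / 1.076 × 100 = 53.88 %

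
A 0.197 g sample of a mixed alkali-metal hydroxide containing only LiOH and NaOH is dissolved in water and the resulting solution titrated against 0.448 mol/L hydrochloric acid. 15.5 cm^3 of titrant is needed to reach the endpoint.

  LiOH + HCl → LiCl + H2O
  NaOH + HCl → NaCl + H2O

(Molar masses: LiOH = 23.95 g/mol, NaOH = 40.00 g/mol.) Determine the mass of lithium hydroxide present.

0.121 g

n(HCl) = 0.0155 × 0.448 = 6.94 × 10^-3 mol
Let x = n(LiOH), y = n(NaOH).
Titrant: 1x + 1y = 6.94 × 10^-3;  mass: 23.95x + 40.00y = 0.197
Solving, x = 5.03 × 10^-3 mol, y = 1.91 × 10^-3 mol
mass of LiOH = 5.03 × 10^-3 × 23.95 = 0.121 g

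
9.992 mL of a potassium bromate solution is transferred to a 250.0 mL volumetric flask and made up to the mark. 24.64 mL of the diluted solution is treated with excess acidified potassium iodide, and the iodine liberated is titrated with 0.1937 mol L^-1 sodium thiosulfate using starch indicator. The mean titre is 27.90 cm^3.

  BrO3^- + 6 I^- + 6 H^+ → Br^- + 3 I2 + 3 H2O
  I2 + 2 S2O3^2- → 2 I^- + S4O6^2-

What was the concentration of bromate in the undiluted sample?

0.9146 mol/L

n(S2O3^2-) = 0.02790 × 0.1937 = 5.404 × 10^-3 mol
n(I2) = n(S2O3^2-)/2 = 2.702 × 10^-3 mol
From the 1:3 ratio, n(BrO3^-) in the aliquot = 1/3 × 2.702 × 10^-3 = 9.007 × 10^-4 mol
[BrO3^-]_dilute = 9.007 × 10^-4 / 0.02464 = 0.03655 mol/L
[BrO3^-]_original = 0.03655 × 250.0/9.992 = 0.9146 mol/L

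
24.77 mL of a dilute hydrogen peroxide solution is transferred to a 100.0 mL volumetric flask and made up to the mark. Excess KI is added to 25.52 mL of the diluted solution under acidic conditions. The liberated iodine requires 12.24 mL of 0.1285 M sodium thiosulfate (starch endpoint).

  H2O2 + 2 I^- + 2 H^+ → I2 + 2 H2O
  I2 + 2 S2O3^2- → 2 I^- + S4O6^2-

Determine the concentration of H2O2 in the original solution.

n(S2O3^2-) = 0.01224 × 0.1285 = 1.573 × 10^-3 mol
n(I2) = n(S2O3^2-)/2 = 7.864 × 10^-4 mol
n(H2O2) in the aliquot = 7.864 × 10^-4 mol (1:1 ratio)
[H2O2]_dilute = 7.864 × 10^-4 / 0.02552 = 0.03082 mol/L
[H2O2]_original = 0.03082 × 100.0/24.77 = 0.1244 mol/L

0.1244 M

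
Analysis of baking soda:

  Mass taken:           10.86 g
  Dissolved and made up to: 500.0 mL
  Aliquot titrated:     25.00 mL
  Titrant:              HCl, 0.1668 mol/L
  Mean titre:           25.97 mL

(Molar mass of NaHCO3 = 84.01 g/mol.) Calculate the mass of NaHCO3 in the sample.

7.278 g

NaHCO3 + HCl → NaCl + H2O + CO2
n(HCl) per titration = 0.02597 × 0.1668 = 4.332 × 10^-3 mol
n(NaHCO3) in each aliquot = 4.332 × 10^-3 mol (1:1 ratio)
n(NaHCO3) in the whole flask = 4.332 × 10^-3 × 500.0/25.00 = 0.08664 mol
mass of NaHCO3 = 0.08664 × 84.01 = 7.278 g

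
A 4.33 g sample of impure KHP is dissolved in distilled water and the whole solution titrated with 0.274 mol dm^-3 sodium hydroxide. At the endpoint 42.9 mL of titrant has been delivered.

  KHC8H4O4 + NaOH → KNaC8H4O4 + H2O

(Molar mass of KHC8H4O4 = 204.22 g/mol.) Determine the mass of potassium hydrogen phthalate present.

2.40 g

n(NaOH) = 0.0429 L × 0.274 mol/L = 0.0118 mol
n(KHC8H4O4) = 0.0118 mol (1:1 ratio)
mass of KHC8H4O4 = 0.0118 × 204.22 g/mol = 2.40 g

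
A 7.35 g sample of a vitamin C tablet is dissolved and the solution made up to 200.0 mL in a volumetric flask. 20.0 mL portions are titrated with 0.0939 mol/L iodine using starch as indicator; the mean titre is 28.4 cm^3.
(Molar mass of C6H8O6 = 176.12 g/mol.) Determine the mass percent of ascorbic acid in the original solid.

63.9 %

C6H8O6 + I2 → C6H6O6 + 2 HI
n(I2) per titration = 0.0284 × 0.0939 = 2.67 × 10^-3 mol
n(C6H8O6) in each aliquot = 2.67 × 10^-3 mol (1:1 ratio)
n(C6H8O6) in the whole flask = 2.67 × 10^-3 × 200.0/20.0 = 0.0267 mol
mass of C6H8O6 = 0.0267 × 176.12 = 4.70 g
% C6H8O6 = 4.70 / 7.35 × 100 = 63.9 %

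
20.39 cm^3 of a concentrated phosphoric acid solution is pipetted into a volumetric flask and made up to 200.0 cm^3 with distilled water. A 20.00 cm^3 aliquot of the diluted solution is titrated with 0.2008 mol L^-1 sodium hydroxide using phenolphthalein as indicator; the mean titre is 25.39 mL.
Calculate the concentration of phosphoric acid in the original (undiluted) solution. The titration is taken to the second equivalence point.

1.250 mol/L

H3PO4 + 2 NaOH → Na2HPO4 + 2 H2O
n(NaOH) = 0.02539 × 0.2008 = 5.098 × 10^-3 mol
From the 1:2 ratio, n(H3PO4) in the aliquot = 1/2 × 5.098 × 10^-3 = 2.549 × 10^-3 mol
[H3PO4]_dilute = 2.549 × 10^-3 / 0.02000 = 0.1275 mol/L
Dilution factor = 200.0 / 20.39 = 9.809
[H3PO4]_stock = 0.1275 × 9.809 = 1.250 mol/L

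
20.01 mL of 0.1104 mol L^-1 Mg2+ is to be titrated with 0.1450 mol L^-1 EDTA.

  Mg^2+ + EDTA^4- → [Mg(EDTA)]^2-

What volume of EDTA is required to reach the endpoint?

15.24 mL

n(Mg2+) = 0.02001 L × 0.1104 mol/L = 2.209 × 10^-3 mol
n(EDTA) = 2.209 × 10^-3 mol (1:1 stoichiometry)
V(EDTA) = 2.209 × 10^-3 mol / 0.1450 mol/L = 0.01524 L = 15.24 mL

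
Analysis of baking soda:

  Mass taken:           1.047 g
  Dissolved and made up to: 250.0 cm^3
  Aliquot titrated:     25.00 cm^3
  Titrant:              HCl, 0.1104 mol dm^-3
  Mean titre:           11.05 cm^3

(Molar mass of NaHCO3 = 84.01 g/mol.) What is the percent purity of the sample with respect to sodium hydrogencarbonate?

97.88 %

NaHCO3 + HCl → NaCl + H2O + CO2
n(HCl) per titration = 0.01105 × 0.1104 = 1.220 × 10^-3 mol
n(NaHCO3) in each aliquot = 1.220 × 10^-3 mol (1:1 ratio)
n(NaHCO3) in the whole flask = 1.220 × 10^-3 × 250.0/25.00 = 0.01220 mol
mass of NaHCO3 = 0.01220 × 84.01 = 1.025 g
% NaHCO3 = 1.025 / 1.047 × 100 = 97.88 %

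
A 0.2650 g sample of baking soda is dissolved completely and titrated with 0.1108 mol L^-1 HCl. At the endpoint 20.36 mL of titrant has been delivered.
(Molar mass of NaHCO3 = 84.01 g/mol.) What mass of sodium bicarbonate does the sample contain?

NaHCO3 + HCl → NaCl + H2O + CO2
n(HCl) = 0.02036 L × 0.1108 mol/L = 2.256 × 10^-3 mol
n(NaHCO3) = 2.256 × 10^-3 mol (1:1 ratio)
mass of NaHCO3 = 2.256 × 10^-3 × 84.01 g/mol = 0.1895 g

0.1895 g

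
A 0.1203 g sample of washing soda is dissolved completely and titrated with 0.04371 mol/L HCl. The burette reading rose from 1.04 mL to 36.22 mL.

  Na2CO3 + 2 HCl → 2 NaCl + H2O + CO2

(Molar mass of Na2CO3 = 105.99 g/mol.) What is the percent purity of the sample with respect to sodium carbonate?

67.74 %

n(HCl) = 0.03518 L × 0.04371 mol/L = 1.538 × 10^-3 mol
From the 1:2 ratio, n(Na2CO3) = 1/2 × 1.538 × 10^-3 = 7.689 × 10^-4 mol
mass of Na2CO3 = 7.689 × 10^-4 × 105.99 g/mol = 0.08149 g
% Na2CO3 = 0.08149 / 0.1203 × 100 = 67.74 %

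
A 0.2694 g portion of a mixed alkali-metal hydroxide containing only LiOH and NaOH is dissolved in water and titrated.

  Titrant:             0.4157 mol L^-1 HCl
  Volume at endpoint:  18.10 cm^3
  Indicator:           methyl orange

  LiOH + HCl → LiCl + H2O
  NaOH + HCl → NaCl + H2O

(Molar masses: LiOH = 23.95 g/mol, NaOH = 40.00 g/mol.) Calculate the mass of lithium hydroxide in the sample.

0.04710 g

n(HCl) = 0.01810 × 0.4157 = 7.524 × 10^-3 mol
Let x = n(LiOH), y = n(NaOH).
Titrant: 1x + 1y = 7.524 × 10^-3;  mass: 23.95x + 40.00y = 0.2694
Solving, x = 1.967 × 10^-3 mol, y = 5.557 × 10^-3 mol
mass of LiOH = 1.967 × 10^-3 × 23.95 = 0.04710 g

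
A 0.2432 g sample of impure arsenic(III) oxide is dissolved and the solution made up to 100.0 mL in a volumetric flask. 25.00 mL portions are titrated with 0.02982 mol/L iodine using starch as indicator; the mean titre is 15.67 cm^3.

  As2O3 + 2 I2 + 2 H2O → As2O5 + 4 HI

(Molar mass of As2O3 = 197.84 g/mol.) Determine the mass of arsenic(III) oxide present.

0.1849 g

n(I2) per titration = 0.01567 × 0.02982 = 4.673 × 10^-4 mol
From the 1:2 ratio, n(As2O3) in each aliquot = 1/2 × 4.673 × 10^-4 = 2.336 × 10^-4 mol
n(As2O3) in the whole flask = 2.336 × 10^-4 × 100.0/25.00 = 9.346 × 10^-4 mol
mass of As2O3 = 9.346 × 10^-4 × 197.84 = 0.1849 g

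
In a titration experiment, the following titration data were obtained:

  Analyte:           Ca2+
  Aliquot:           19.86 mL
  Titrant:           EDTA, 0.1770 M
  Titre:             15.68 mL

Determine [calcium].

Ca^2+ + EDTA^4- → [Ca(EDTA)]^2-
n(EDTA) = 0.01568 L × 0.1770 mol/L = 2.775 × 10^-3 mol
n(Ca2+) = 2.775 × 10^-3 mol (1:1 mole ratio)
[Ca2+] = 2.775 × 10^-3 mol / 0.01986 L = 0.1397 mol/L

0.1397 M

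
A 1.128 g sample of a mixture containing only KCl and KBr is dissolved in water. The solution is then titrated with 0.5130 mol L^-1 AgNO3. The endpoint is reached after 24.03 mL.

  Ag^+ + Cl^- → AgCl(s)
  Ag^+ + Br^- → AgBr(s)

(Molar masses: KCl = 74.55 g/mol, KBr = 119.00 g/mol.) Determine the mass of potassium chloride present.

0.5685 g

n(AgNO3) = 0.02403 × 0.5130 = 0.01233 mol
Let x = n(KCl), y = n(KBr).
Titrant: 1x + 1y = 0.01233;  mass: 74.55x + 119.00y = 1.128
Solving, x = 7.626 × 10^-3 mol, y = 4.702 × 10^-3 mol
mass of KCl = 7.626 × 10^-3 × 74.55 = 0.5685 g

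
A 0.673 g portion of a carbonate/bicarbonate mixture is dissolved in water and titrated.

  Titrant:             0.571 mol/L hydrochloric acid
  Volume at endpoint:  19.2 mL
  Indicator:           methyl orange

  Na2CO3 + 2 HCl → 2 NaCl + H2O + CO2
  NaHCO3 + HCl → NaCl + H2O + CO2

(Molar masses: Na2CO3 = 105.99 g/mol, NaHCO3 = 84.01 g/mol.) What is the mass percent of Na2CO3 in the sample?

63.0 %

n(HCl) = 0.0192 × 0.571 = 0.0110 mol
Let x = n(Na2CO3), y = n(NaHCO3).
Titrant: 2x + 1y = 0.0110;  mass: 105.99x + 84.01y = 0.673
Solving, x = 4.00 × 10^-3 mol, y = 2.97 × 10^-3 mol
mass of Na2CO3 = 4.00 × 10^-3 × 105.99 = 0.424 g
% Na2CO3 = 0.424 / 0.673 × 100 = 63.0 %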